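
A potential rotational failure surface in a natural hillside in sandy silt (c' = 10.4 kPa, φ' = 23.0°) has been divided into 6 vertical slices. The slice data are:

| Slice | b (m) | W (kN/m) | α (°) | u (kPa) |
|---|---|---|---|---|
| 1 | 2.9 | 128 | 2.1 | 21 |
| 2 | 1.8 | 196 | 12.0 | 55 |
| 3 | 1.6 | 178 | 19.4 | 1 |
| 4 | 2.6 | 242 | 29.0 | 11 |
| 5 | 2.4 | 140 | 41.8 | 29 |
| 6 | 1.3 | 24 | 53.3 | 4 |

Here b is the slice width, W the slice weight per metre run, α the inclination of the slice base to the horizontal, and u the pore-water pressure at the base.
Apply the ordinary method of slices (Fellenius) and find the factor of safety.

FS = 1.12

Ordinary method of slices: FS = Σ[c'·Δl_i + (W_i cosα_i − u_i·Δl_i)·tanφ'] / Σ W_i sinα_i, with Δl_i = b_i / cosα_i.
Slice 1: Δl = 2.9/cos2.1° = 2.902 m; N'_1 = 128·cos2.1° − 21·2.902 = 67.0; c'Δl = 30.18; W sinα = 4.7
Slice 2: Δl = 1.8/cos12.0° = 1.840 m; N'_2 = 196·cos12.0° − 55·1.840 = 90.5; c'Δl = 19.14; W sinα = 40.8
Slice 3: Δl = 1.6/cos19.4° = 1.696 m; N'_3 = 178·cos19.4° − 1·1.696 = 166.2; c'Δl = 17.64; W sinα = 59.1
Slice 4: Δl = 2.6/cos29.0° = 2.973 m; N'_4 = 242·cos29.0° − 11·2.973 = 179.0; c'Δl = 30.92; W sinα = 117.3
Slice 5: Δl = 2.4/cos41.8° = 3.219 m; N'_5 = 140·cos41.8° − 29·3.219 = 11.0; c'Δl = 33.48; W sinα = 93.3
Slice 6: Δl = 1.3/cos53.3° = 2.175 m; N'_6 = 24·cos53.3° − 4·2.175 = 5.6; c'Δl = 22.62; W sinα = 19.2
Σc'Δl = 154.0 kN/m; ΣN' = 519.3 kN/m; ΣW sinα = 334.4 kN/m
Resisting = 154.0 + 519.3·tan23.0° = 154.0 + 220.4 = 374.4 kN/m
FS = 374.4 / 334.4 = 1.119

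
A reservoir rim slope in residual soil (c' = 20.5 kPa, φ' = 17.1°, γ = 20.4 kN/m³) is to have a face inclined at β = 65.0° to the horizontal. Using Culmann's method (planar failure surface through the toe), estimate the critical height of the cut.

Culmann's analysis gives the critical failure plane at α_cr = (β + φ')/2 = (65.0 + 17.1)/2 = 41.0°, and the critical height
H_c = (4c'/γ) · sinβ cosφ' / [1 − cos(β − φ')]
    = (4·20.5/20.4) · sin65.0°·cos17.1° / [1 − cos(47.9°)]
    = 4.020 · 0.9063·0.9558 / [1 − 0.6704]
    = 4.020 · 0.8662 / 0.3296
    = 10.57 m

H_c = 10.57 m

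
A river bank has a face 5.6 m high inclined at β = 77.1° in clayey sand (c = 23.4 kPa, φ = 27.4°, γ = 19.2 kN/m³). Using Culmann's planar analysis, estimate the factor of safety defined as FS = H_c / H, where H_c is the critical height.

H_c = (4c/γ) · sinβ cosφ / [1 − cos(β − φ)]
    = (4·23.4/19.2) · sin77.1°·cos27.4° / [1 − cos49.7°]
    = 4.875 · 0.8654 / 0.3532 = 11.94 m
FS = H_c / H = 11.94 / 5.6 = 2.133

FS = 2.13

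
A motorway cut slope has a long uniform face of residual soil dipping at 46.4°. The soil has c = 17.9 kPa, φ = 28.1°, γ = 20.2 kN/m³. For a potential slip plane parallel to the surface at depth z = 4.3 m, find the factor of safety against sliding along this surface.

For an infinite slope with a slip plane parallel to the surface (no pore pressure): FS = [c + γz cos²β tanφ] / [γz sinβ cosβ].
γz = 20.2·4.3 = 86.86 kN/m²
Numerator = 17.9 + 86.86·cos²46.4°·tan28.1° = 17.9 + 86.86·0.4756·0.5340 = 39.957 kPa
Denominator = 86.86·sin46.4°·cos46.4° = 86.86·0.7242·0.6896 = 43.378 kPa
FS = 39.957 / 43.378 = 0.921

FS = 0.92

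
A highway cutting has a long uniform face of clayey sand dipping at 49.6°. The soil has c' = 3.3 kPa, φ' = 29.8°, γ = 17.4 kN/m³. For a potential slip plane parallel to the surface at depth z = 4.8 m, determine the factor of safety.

For an infinite slope with a slip plane parallel to the surface (no pore pressure): FS = [c' + γz cos²β tanφ'] / [γz sinβ cosβ].
γz = 17.4·4.8 = 83.52 kN/m²
Numerator = 3.3 + 83.52·cos²49.6°·tan29.8° = 3.3 + 83.52·0.4201·0.5727 = 23.392 kPa
Denominator = 83.52·sin49.6°·cos49.6° = 83.52·0.7615·0.6481 = 41.223 kPa
FS = 23.392 / 41.223 = 0.567

FS = 0.57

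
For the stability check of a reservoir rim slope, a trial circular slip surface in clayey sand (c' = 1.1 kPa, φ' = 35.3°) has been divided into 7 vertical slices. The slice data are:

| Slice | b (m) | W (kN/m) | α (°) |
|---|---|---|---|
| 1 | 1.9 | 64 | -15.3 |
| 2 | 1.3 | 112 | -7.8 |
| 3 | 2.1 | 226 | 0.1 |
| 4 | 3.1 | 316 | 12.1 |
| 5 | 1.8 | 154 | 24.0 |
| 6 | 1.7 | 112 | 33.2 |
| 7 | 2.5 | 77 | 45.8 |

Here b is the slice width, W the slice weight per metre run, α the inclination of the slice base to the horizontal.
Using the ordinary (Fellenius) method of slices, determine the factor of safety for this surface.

FS = 3.38

Ordinary method of slices: FS = Σ[c'·Δl_i + (W_i cosα_i)·tanφ'] / Σ W_i sinα_i, with Δl_i = b_i / cosα_i.
Slice 1: Δl = 1.9/cos(-15.3°) = 1.970 m; N'_1 = 64·cos(-15.3°) = 61.7; c'Δl = 2.17; W sinα = -16.9
Slice 2: Δl = 1.3/cos(-7.8°) = 1.312 m; N'_2 = 112·cos(-7.8°) = 111.0; c'Δl = 1.44; W sinα = -15.2
Slice 3: Δl = 2.1/cos0.1° = 2.100 m; N'_3 = 226·cos0.1° = 226.0; c'Δl = 2.31; W sinα = 0.4
Slice 4: Δl = 3.1/cos12.1° = 3.170 m; N'_4 = 316·cos12.1° = 309.0; c'Δl = 3.49; W sinα = 66.2
Slice 5: Δl = 1.8/cos24.0° = 1.970 m; N'_5 = 154·cos24.0° = 140.7; c'Δl = 2.17; W sinα = 62.6
Slice 6: Δl = 1.7/cos33.2° = 2.032 m; N'_6 = 112·cos33.2° = 93.7; c'Δl = 2.23; W sinα = 61.3
Slice 7: Δl = 2.5/cos45.8° = 3.586 m; N'_7 = 77·cos45.8° = 53.7; c'Δl = 3.94; W sinα = 55.2
Σc'Δl = 17.8 kN/m; ΣN' = 995.8 kN/m; ΣW sinα = 213.7 kN/m
Resisting = 17.8 + 995.8·tan35.3° = 17.8 + 705.0 = 722.8 kN/m
FS = 722.8 / 213.7 = 3.382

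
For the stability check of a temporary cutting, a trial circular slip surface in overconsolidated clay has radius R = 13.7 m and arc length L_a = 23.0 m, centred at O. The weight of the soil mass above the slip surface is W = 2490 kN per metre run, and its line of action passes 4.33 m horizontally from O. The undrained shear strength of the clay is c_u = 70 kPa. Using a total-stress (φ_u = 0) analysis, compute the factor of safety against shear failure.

Taking moments about the centre O, the resisting moment is provided by the undrained shear strength acting along the arc:
M_R = c_u·L_a·R = 70·23.00·13.7 = 22057.0 kN·m/m
M_D = W·d = 2490·4.33 = 10781.7 kN·m/m
FS = M_R / M_D = 22057.0 / 10781.7 = 2.046

FS = 2.05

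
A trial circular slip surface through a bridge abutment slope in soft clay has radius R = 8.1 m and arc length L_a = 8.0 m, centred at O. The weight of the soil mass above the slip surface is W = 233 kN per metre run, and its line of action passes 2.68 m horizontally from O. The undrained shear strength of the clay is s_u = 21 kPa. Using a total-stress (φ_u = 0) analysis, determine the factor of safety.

Taking moments about the centre O, the resisting moment is provided by the undrained shear strength acting along the arc:
M_R = s_u·L_a·R = 21·8.00·8.1 = 1360.8 kN·m/m
M_D = W·d = 233·2.68 = 624.4 kN·m/m
FS = M_R / M_D = 1360.8 / 624.4 = 2.179

FS = 2.18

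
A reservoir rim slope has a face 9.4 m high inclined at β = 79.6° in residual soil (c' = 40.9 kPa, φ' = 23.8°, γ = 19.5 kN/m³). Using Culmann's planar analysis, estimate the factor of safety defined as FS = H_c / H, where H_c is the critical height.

H_c = (4c'/γ) · sinβ cosφ' / [1 − cos(β − φ')]
    = (4·40.9/19.5) · sin79.6°·cos23.8° / [1 − cos55.8°]
    = 8.390 · 0.8999 / 0.4379 = 17.24 m
FS = H_c / H = 17.24 / 9.4 = 1.834

FS = 1.83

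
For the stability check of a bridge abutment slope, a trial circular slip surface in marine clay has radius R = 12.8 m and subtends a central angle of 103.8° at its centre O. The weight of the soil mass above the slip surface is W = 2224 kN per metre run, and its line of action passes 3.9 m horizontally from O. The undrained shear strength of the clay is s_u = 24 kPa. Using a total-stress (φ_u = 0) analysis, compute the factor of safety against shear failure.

Taking moments about the centre O, the resisting moment is provided by the undrained shear strength acting along the arc:
Arc length L_a = R·θ = 12.8·(103.8°·π/180) = 12.8·1.8117 = 23.19 m
M_R = s_u·L_a·R = 24·23.19·12.8 = 7123.7 kN·m/m
M_D = W·d = 2224·3.9 = 8673.6 kN·m/m
FS = M_R / M_D = 7123.7 / 8673.6 = 0.821

FS = 0.82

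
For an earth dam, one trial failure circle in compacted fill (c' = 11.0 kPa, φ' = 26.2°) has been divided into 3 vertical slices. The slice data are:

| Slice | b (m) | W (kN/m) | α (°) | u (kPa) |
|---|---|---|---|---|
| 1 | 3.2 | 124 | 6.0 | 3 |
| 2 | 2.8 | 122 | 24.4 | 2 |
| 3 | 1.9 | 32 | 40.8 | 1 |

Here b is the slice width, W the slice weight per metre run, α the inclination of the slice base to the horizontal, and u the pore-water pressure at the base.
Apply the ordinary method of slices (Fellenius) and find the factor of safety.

FS = 2.55

Ordinary method of slices: FS = Σ[c'·Δl_i + (W_i cosα_i − u_i·Δl_i)·tanφ'] / Σ W_i sinα_i, with Δl_i = b_i / cosα_i.
Slice 1: Δl = 3.2/cos6.0° = 3.218 m; N'_1 = 124·cos6.0° − 3·3.218 = 113.7; c'Δl = 35.39; W sinα = 13.0
Slice 2: Δl = 2.8/cos24.4° = 3.075 m; N'_2 = 122·cos24.4° − 2·3.075 = 105.0; c'Δl = 33.82; W sinα = 50.4
Slice 3: Δl = 1.9/cos40.8° = 2.510 m; N'_3 = 32·cos40.8° − 1·2.510 = 21.7; c'Δl = 27.61; W sinα = 20.9
Σc'Δl = 96.8 kN/m; ΣN' = 240.3 kN/m; ΣW sinα = 84.3 kN/m
Resisting = 96.8 + 240.3·tan26.2° = 96.8 + 118.3 = 215.1 kN/m
FS = 215.1 / 84.3 = 2.552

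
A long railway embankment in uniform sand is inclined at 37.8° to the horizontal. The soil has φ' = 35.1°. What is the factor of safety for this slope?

For a dry cohesionless infinite slope the factor of safety is FS = tanφ' / tanβ.
FS = tan35.1° / tan37.8° = 0.7028 / 0.7757 = 0.906

FS = 0.91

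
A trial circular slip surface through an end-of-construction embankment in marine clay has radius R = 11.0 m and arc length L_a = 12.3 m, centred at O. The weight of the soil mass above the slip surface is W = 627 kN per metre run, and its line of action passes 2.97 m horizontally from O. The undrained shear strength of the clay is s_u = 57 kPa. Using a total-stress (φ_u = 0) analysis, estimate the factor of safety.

Taking moments about the centre O, the resisting moment is provided by the undrained shear strength acting along the arc:
M_R = s_u·L_a·R = 57·12.30·11.0 = 7712.1 kN·m/m
M_D = W·d = 627·2.97 = 1862.2 kN·m/m
FS = M_R / M_D = 7712.1 / 1862.2 = 4.141

FS = 4.14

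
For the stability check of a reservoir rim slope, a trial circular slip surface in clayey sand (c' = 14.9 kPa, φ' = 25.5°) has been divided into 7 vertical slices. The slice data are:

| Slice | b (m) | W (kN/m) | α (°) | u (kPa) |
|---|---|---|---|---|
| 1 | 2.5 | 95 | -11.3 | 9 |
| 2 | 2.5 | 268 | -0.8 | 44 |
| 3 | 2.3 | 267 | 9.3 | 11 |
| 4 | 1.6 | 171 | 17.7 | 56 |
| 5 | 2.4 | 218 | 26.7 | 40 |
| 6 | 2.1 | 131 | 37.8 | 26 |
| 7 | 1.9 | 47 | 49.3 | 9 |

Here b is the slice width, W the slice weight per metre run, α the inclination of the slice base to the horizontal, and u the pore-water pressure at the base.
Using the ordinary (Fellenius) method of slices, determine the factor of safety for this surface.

FS = 2.00

Ordinary method of slices: FS = Σ[c'·Δl_i + (W_i cosα_i − u_i·Δl_i)·tanφ'] / Σ W_i sinα_i, with Δl_i = b_i / cosα_i.
Slice 1: Δl = 2.5/cos(-11.3°) = 2.549 m; N'_1 = 95·cos(-11.3°) − 9·2.549 = 70.2; c'Δl = 37.99; W sinα = -18.6
Slice 2: Δl = 2.5/cos(-0.8°) = 2.500 m; N'_2 = 268·cos(-0.8°) − 44·2.500 = 158.0; c'Δl = 37.25; W sinα = -3.7
Slice 3: Δl = 2.3/cos9.3° = 2.331 m; N'_3 = 267·cos9.3° − 11·2.331 = 237.9; c'Δl = 34.73; W sinα = 43.1
Slice 4: Δl = 1.6/cos17.7° = 1.680 m; N'_4 = 171·cos17.7° − 56·1.680 = 68.9; c'Δl = 25.02; W sinα = 52.0
Slice 5: Δl = 2.4/cos26.7° = 2.686 m; N'_5 = 218·cos26.7° − 40·2.686 = 87.3; c'Δl = 40.03; W sinα = 98.0
Slice 6: Δl = 2.1/cos37.8° = 2.658 m; N'_6 = 131·cos37.8° − 26·2.658 = 34.4; c'Δl = 39.60; W sinα = 80.3
Slice 7: Δl = 1.9/cos49.3° = 2.914 m; N'_7 = 47·cos49.3° − 9·2.914 = 4.4; c'Δl = 43.41; W sinα = 35.6
Σc'Δl = 258.0 kN/m; ΣN' = 661.0 kN/m; ΣW sinα = 286.7 kN/m
Resisting = 258.0 + 661.0·tan25.5° = 258.0 + 315.3 = 573.3 kN/m
FS = 573.3 / 286.7 = 2.000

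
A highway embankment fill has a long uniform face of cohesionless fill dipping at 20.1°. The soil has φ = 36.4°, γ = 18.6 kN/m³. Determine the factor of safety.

For a dry cohesionless infinite slope the factor of safety is FS = tanφ / tanβ.
FS = tan36.4° / tan20.1° = 0.7373 / 0.3659 = 2.015

FS = 2.01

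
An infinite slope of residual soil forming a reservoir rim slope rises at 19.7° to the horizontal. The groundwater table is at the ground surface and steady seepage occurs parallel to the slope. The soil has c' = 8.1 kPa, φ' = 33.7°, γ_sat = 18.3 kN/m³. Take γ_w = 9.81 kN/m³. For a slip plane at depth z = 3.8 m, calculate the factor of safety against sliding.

With seepage parallel to the slope and the water table at the surface, the effective normal stress on the slip plane uses the buoyant unit weight γ' = γ_sat − γ_w while the driving shear stress uses γ_sat:
FS = [c' + γ' z cos²β tanφ'] / [γ_sat z sinβ cosβ]
γ' = 18.3 − 9.81 = 8.49 kN/m³
Numerator = 8.1 + 8.49·3.8·cos²19.7°·tan33.7° = 8.1 + 8.49·3.8·0.8864·0.6669 = 27.171 kPa
Denominator = 18.3·3.8·sin19.7°·cos19.7° = 18.3·3.8·0.3371·0.9415 = 22.070 kPa
FS = 27.171 / 22.070 = 1.231

FS = 1.23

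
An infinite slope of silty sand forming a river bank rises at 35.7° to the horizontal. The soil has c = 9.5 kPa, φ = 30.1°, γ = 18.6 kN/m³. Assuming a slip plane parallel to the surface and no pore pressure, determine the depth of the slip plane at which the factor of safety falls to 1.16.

Setting FS = 1.16 in FS = [c + γz cos²β tanφ] / [γz sinβ cosβ] and solving for z:
z = c / [γ cosβ (FS·sinβ − cosβ·tanφ)]
  = 9.5 / [18.6·cos35.7°·(1.16·sin35.7° − cos35.7°·tan30.1°)]
  = 9.5 / [18.6·0.8121·(1.16·0.5835 − 0.8121·0.5797)]
  = 9.5 / 3.1140 = 3.051 m

z = 3.05 m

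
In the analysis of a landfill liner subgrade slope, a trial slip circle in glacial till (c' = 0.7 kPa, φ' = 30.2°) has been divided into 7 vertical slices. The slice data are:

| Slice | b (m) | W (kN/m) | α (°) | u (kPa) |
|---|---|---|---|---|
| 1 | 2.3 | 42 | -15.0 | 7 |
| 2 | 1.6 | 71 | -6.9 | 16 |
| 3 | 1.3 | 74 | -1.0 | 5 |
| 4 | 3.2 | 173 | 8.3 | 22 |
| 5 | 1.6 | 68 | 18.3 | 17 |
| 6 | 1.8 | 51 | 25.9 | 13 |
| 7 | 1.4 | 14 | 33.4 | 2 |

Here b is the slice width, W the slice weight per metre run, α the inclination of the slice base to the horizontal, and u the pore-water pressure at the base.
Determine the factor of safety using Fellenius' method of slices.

Ordinary method of slices: FS = Σ[c'·Δl_i + (W_i cosα_i − u_i·Δl_i)·tanφ'] / Σ W_i sinα_i, with Δl_i = b_i / cosα_i.
Slice 1: Δl = 2.3/cos(-15.0°) = 2.381 m; N'_1 = 42·cos(-15.0°) − 7·2.381 = 23.9; c'Δl = 1.67; W sinα = -10.9
Slice 2: Δl = 1.6/cos(-6.9°) = 1.612 m; N'_2 = 71·cos(-6.9°) − 16·1.612 = 44.7; c'Δl = 1.13; W sinα = -8.5
Slice 3: Δl = 1.3/cos(-1.0°) = 1.300 m; N'_3 = 74·cos(-1.0°) − 5·1.300 = 67.5; c'Δl = 0.91; W sinα = -1.3
Slice 4: Δl = 3.2/cos8.3° = 3.234 m; N'_4 = 173·cos8.3° − 22·3.234 = 100.0; c'Δl = 2.26; W sinα = 25.0
Slice 5: Δl = 1.6/cos18.3° = 1.685 m; N'_5 = 68·cos18.3° − 17·1.685 = 35.9; c'Δl = 1.18; W sinα = 21.4
Slice 6: Δl = 1.8/cos25.9° = 2.001 m; N'_6 = 51·cos25.9° − 13·2.001 = 19.9; c'Δl = 1.40; W sinα = 22.3
Slice 7: Δl = 1.4/cos33.4° = 1.677 m; N'_7 = 14·cos33.4° − 2·1.677 = 8.3; c'Δl = 1.17; W sinα = 7.7
Σc'Δl = 9.7 kN/m; ΣN' = 300.2 kN/m; ΣW sinα = 55.6 kN/m
Resisting = 9.7 + 300.2·tan30.2° = 9.7 + 174.7 = 184.5 kN/m
FS = 184.5 / 55.6 = 3.317

FS = 3.32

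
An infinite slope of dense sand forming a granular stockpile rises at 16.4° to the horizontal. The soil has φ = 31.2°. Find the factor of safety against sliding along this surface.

For a dry cohesionless infinite slope the factor of safety is FS = tanφ / tanβ.
FS = tan31.2° / tan16.4° = 0.6056 / 0.2943 = 2.058

FS = 2.06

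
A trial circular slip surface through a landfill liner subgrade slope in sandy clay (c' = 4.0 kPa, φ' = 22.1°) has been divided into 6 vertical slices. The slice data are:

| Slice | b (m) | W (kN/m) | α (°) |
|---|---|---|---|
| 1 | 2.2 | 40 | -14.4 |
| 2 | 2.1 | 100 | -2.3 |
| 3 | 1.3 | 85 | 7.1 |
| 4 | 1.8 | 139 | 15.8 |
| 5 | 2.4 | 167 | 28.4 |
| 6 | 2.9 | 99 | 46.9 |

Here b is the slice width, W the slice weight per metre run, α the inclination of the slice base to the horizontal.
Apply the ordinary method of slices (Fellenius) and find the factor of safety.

FS = 1.56

Ordinary method of slices: FS = Σ[c'·Δl_i + (W_i cosα_i)·tanφ'] / Σ W_i sinα_i, with Δl_i = b_i / cosα_i.
Slice 1: Δl = 2.2/cos(-14.4°) = 2.271 m; N'_1 = 40·cos(-14.4°) = 38.7; c'Δl = 9.09; W sinα = -9.9
Slice 2: Δl = 2.1/cos(-2.3°) = 2.102 m; N'_2 = 100·cos(-2.3°) = 99.9; c'Δl = 8.41; W sinα = -4.0
Slice 3: Δl = 1.3/cos7.1° = 1.310 m; N'_3 = 85·cos7.1° = 84.3; c'Δl = 5.24; W sinα = 10.5
Slice 4: Δl = 1.8/cos15.8° = 1.871 m; N'_4 = 139·cos15.8° = 133.7; c'Δl = 7.48; W sinα = 37.8
Slice 5: Δl = 2.4/cos28.4° = 2.728 m; N'_5 = 167·cos28.4° = 146.9; c'Δl = 10.91; W sinα = 79.4
Slice 6: Δl = 2.9/cos46.9° = 4.244 m; N'_6 = 99·cos46.9° = 67.6; c'Δl = 16.98; W sinα = 72.3
Σc'Δl = 58.1 kN/m; ΣN' = 571.3 kN/m; ΣW sinα = 186.1 kN/m
Resisting = 58.1 + 571.3·tan22.1° = 58.1 + 232.0 = 290.1 kN/m
FS = 290.1 / 186.1 = 1.559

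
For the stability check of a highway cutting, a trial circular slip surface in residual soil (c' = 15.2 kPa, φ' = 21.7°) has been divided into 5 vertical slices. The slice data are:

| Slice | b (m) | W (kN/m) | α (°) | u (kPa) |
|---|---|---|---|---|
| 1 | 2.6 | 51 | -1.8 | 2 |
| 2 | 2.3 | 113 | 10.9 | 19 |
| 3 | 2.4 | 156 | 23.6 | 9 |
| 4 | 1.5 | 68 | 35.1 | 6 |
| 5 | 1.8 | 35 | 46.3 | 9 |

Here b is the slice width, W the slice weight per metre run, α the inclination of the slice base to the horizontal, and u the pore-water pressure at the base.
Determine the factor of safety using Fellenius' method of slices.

FS = 2.00

Ordinary method of slices: FS = Σ[c'·Δl_i + (W_i cosα_i − u_i·Δl_i)·tanφ'] / Σ W_i sinα_i, with Δl_i = b_i / cosα_i.
Slice 1: Δl = 2.6/cos(-1.8°) = 2.601 m; N'_1 = 51·cos(-1.8°) − 2·2.601 = 45.8; c'Δl = 39.54; W sinα = -1.6
Slice 2: Δl = 2.3/cos10.9° = 2.342 m; N'_2 = 113·cos10.9° − 19·2.342 = 66.5; c'Δl = 35.60; W sinα = 21.4
Slice 3: Δl = 2.4/cos23.6° = 2.619 m; N'_3 = 156·cos23.6° − 9·2.619 = 119.4; c'Δl = 39.81; W sinα = 62.5
Slice 4: Δl = 1.5/cos35.1° = 1.833 m; N'_4 = 68·cos35.1° − 6·1.833 = 44.6; c'Δl = 27.87; W sinα = 39.1
Slice 5: Δl = 1.8/cos46.3° = 2.605 m; N'_5 = 35·cos46.3° − 9·2.605 = 0.7; c'Δl = 39.60; W sinα = 25.3
Σc'Δl = 182.4 kN/m; ΣN' = 277.0 kN/m; ΣW sinα = 146.6 kN/m
Resisting = 182.4 + 277.0·tan21.7° = 182.4 + 110.2 = 292.6 kN/m
FS = 292.6 / 146.6 = 1.996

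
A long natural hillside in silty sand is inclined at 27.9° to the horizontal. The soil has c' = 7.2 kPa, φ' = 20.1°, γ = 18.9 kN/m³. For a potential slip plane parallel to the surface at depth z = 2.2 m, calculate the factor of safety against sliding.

For an infinite slope with a slip plane parallel to the surface (no pore pressure): FS = [c' + γz cos²β tanφ'] / [γz sinβ cosβ].
γz = 18.9·2.2 = 41.58 kN/m²
Numerator = 7.2 + 41.58·cos²27.9°·tan20.1° = 7.2 + 41.58·0.7810·0.3659 = 19.084 kPa
Denominator = 41.58·sin27.9°·cos27.9° = 41.58·0.4679·0.8838 = 17.195 kPa
FS = 19.084 / 17.195 = 1.110

FS = 1.11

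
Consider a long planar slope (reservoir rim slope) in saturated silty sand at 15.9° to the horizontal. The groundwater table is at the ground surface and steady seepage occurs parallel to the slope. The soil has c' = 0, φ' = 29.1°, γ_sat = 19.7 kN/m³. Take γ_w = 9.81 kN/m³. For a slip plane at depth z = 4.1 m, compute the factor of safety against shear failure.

FS = 0.98

With seepage parallel to the slope and the water table at the surface, the effective normal stress on the slip plane uses the buoyant unit weight γ' = γ_sat − γ_w while the driving shear stress uses γ_sat:
FS = [c' + γ' z cos²β tanφ'] / [γ_sat z sinβ cosβ]
(For c' = 0 this reduces to FS = (γ'/γ_sat)·tanφ'/tanβ.)
γ' = 19.7 − 9.81 = 9.89 kN/m³
Numerator = 0.0 + 9.89·4.1·cos²15.9°·tan29.1° = 0.0 + 9.89·4.1·0.9249·0.5566 = 20.875 kPa
Denominator = 19.7·4.1·sin15.9°·cos15.9° = 19.7·4.1·0.2740·0.9617 = 21.281 kPa
FS = 20.875 / 21.281 = 0.981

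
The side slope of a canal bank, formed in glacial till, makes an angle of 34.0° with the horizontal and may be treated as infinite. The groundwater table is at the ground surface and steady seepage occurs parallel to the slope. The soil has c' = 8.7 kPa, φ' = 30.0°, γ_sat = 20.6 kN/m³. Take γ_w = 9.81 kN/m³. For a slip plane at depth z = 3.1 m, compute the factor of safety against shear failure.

FS = 0.74

With seepage parallel to the slope and the water table at the surface, the effective normal stress on the slip plane uses the buoyant unit weight γ' = γ_sat − γ_w while the driving shear stress uses γ_sat:
FS = [c' + γ' z cos²β tanφ'] / [γ_sat z sinβ cosβ]
γ' = 20.6 − 9.81 = 10.79 kN/m³
Numerator = 8.7 + 10.79·3.1·cos²34.0°·tan30.0° = 8.7 + 10.79·3.1·0.6873·0.5774 = 21.973 kPa
Denominator = 20.6·3.1·sin34.0°·cos34.0° = 20.6·3.1·0.5592·0.8290 = 29.605 kPa
FS = 21.973 / 29.605 = 0.742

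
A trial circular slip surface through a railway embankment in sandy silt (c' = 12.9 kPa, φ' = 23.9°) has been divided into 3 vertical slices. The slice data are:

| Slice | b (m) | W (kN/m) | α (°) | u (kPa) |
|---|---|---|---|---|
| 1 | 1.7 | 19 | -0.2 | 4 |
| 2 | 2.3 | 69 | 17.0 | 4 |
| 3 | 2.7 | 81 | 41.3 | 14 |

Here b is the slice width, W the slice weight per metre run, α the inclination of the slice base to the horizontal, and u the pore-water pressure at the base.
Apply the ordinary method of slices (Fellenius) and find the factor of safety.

Ordinary method of slices: FS = Σ[c'·Δl_i + (W_i cosα_i − u_i·Δl_i)·tanφ'] / Σ W_i sinα_i, with Δl_i = b_i / cosα_i.
Slice 1: Δl = 1.7/cos(-0.2°) = 1.700 m; N'_1 = 19·cos(-0.2°) − 4·1.700 = 12.2; c'Δl = 21.93; W sinα = -0.1
Slice 2: Δl = 2.3/cos17.0° = 2.405 m; N'_2 = 69·cos17.0° − 4·2.405 = 56.4; c'Δl = 31.03; W sinα = 20.2
Slice 3: Δl = 2.7/cos41.3° = 3.594 m; N'_3 = 81·cos41.3° − 14·3.594 = 10.5; c'Δl = 46.36; W sinα = 53.5
Σc'Δl = 99.3 kN/m; ΣN' = 79.1 kN/m; ΣW sinα = 73.6 kN/m
Resisting = 99.3 + 79.1·tan23.9° = 99.3 + 35.1 = 134.4 kN/m
FS = 134.4 / 73.6 = 1.826

FS = 1.83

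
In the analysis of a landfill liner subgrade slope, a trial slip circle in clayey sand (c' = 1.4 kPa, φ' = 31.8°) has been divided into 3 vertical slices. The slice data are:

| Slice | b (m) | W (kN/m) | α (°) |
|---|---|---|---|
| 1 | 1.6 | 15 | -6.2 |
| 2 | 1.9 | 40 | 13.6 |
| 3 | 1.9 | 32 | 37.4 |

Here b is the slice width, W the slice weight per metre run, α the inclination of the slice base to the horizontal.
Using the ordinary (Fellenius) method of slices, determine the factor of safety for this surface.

Ordinary method of slices: FS = Σ[c'·Δl_i + (W_i cosα_i)·tanφ'] / Σ W_i sinα_i, with Δl_i = b_i / cosα_i.
Slice 1: Δl = 1.6/cos(-6.2°) = 1.609 m; N'_1 = 15·cos(-6.2°) = 14.9; c'Δl = 2.25; W sinα = -1.6
Slice 2: Δl = 1.9/cos13.6° = 1.955 m; N'_2 = 40·cos13.6° = 38.9; c'Δl = 2.74; W sinα = 9.4
Slice 3: Δl = 1.9/cos37.4° = 2.392 m; N'_3 = 32·cos37.4° = 25.4; c'Δl = 3.35; W sinα = 19.4
Σc'Δl = 8.3 kN/m; ΣN' = 79.2 kN/m; ΣW sinα = 27.2 kN/m
Resisting = 8.3 + 79.2·tan31.8° = 8.3 + 49.1 = 57.5 kN/m
FS = 57.5 / 27.2 = 2.111

FS = 2.11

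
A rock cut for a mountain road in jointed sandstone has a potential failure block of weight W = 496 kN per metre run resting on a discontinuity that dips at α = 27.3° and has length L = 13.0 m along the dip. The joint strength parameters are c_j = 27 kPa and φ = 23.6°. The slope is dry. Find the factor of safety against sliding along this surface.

FS = 2.39

Resolving the block weight along and normal to the plane and applying the Mohr–Coulomb strength on the joint:
N' = W cosα = 496·cos27.3° = 440.8 kN/m
Driving force T = W sinα = 496·sin27.3° = 227.5 kN/m
Resisting force R = c_j·L + N'·tanφ = 27·13.0 + 440.8·tan23.6° = 351.0 + 192.6 = 543.6 kN/m
FS = R / T = 543.6 / 227.5 = 2.389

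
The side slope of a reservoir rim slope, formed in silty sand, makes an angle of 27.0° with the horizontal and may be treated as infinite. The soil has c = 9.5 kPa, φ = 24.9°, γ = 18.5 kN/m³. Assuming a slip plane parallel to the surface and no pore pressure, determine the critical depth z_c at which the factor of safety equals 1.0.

Setting FS = 1.00 in FS = [c + γz cos²β tanφ] / [γz sinβ cosβ] and solving for z:
z = c / [γ cosβ (FS·sinβ − cosβ·tanφ)]
  = 9.5 / [18.5·cos27.0°·(1.00·sin27.0° − cos27.0°·tan24.9°)]
  = 9.5 / [18.5·0.8910·(1.00·0.4540 − 0.8910·0.4642)]
  = 9.5 / 0.6659 = 14.266 m

z_c = 14.27 m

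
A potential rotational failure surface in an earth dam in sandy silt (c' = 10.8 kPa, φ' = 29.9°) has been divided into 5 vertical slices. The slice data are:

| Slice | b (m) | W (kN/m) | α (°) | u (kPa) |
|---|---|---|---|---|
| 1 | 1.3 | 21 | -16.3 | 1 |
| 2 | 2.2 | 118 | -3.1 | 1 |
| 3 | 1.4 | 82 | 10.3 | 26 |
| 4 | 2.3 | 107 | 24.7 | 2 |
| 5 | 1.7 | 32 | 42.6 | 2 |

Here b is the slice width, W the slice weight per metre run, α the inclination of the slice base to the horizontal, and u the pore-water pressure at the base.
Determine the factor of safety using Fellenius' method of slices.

FS = 3.96

Ordinary method of slices: FS = Σ[c'·Δl_i + (W_i cosα_i − u_i·Δl_i)·tanφ'] / Σ W_i sinα_i, with Δl_i = b_i / cosα_i.
Slice 1: Δl = 1.3/cos(-16.3°) = 1.354 m; N'_1 = 21·cos(-16.3°) − 1·1.354 = 18.8; c'Δl = 14.63; W sinα = -5.9
Slice 2: Δl = 2.2/cos(-3.1°) = 2.203 m; N'_2 = 118·cos(-3.1°) − 1·2.203 = 115.6; c'Δl = 23.79; W sinα = -6.4
Slice 3: Δl = 1.4/cos10.3° = 1.423 m; N'_3 = 82·cos10.3° − 26·1.423 = 43.7; c'Δl = 15.37; W sinα = 14.7
Slice 4: Δl = 2.3/cos24.7° = 2.532 m; N'_4 = 107·cos24.7° − 2·2.532 = 92.1; c'Δl = 27.34; W sinα = 44.7
Slice 5: Δl = 1.7/cos42.6° = 2.309 m; N'_5 = 32·cos42.6° − 2·2.309 = 18.9; c'Δl = 24.94; W sinα = 21.7
Σc'Δl = 106.1 kN/m; ΣN' = 289.2 kN/m; ΣW sinα = 68.8 kN/m
Resisting = 106.1 + 289.2·tan29.9° = 106.1 + 166.3 = 272.4 kN/m
FS = 272.4 / 68.8 = 3.961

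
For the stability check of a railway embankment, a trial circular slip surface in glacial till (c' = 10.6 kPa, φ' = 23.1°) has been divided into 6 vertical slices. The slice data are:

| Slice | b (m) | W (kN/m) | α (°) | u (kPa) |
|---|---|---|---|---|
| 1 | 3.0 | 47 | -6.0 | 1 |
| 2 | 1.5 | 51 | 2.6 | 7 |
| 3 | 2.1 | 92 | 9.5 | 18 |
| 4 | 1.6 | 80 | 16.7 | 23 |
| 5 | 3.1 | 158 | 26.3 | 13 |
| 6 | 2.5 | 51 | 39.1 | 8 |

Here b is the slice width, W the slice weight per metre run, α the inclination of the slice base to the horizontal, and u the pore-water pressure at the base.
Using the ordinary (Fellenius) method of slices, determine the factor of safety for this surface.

Ordinary method of slices: FS = Σ[c'·Δl_i + (W_i cosα_i − u_i·Δl_i)·tanφ'] / Σ W_i sinα_i, with Δl_i = b_i / cosα_i.
Slice 1: Δl = 3.0/cos(-6.0°) = 3.017 m; N'_1 = 47·cos(-6.0°) − 1·3.017 = 43.7; c'Δl = 31.98; W sinα = -4.9
Slice 2: Δl = 1.5/cos2.6° = 1.502 m; N'_2 = 51·cos2.6° − 7·1.502 = 40.4; c'Δl = 15.92; W sinα = 2.3
Slice 3: Δl = 2.1/cos9.5° = 2.129 m; N'_3 = 92·cos9.5° − 18·2.129 = 52.4; c'Δl = 22.57; W sinα = 15.2
Slice 4: Δl = 1.6/cos16.7° = 1.670 m; N'_4 = 80·cos16.7° − 23·1.670 = 38.2; c'Δl = 17.71; W sinα = 23.0
Slice 5: Δl = 3.1/cos26.3° = 3.458 m; N'_5 = 158·cos26.3° − 13·3.458 = 96.7; c'Δl = 36.65; W sinα = 70.0
Slice 6: Δl = 2.5/cos39.1° = 3.221 m; N'_6 = 51·cos39.1° − 8·3.221 = 13.8; c'Δl = 34.15; W sinα = 32.2
Σc'Δl = 159.0 kN/m; ΣN' = 285.3 kN/m; ΣW sinα = 137.7 kN/m
Resisting = 159.0 + 285.3·tan23.1° = 159.0 + 121.7 = 280.7 kN/m
FS = 280.7 / 137.7 = 2.037

FS = 2.04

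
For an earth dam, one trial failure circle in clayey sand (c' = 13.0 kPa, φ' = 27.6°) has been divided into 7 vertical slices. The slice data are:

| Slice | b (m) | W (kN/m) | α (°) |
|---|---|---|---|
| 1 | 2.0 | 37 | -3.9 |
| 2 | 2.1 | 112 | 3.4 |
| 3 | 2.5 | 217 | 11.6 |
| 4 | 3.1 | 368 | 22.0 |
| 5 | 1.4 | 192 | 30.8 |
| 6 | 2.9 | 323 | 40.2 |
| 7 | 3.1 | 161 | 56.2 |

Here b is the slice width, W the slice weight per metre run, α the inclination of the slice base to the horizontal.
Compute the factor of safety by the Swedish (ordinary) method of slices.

FS = 1.44

Ordinary method of slices: FS = Σ[c'·Δl_i + (W_i cosα_i)·tanφ'] / Σ W_i sinα_i, with Δl_i = b_i / cosα_i.
Slice 1: Δl = 2.0/cos(-3.9°) = 2.005 m; N'_1 = 37·cos(-3.9°) = 36.9; c'Δl = 26.06; W sinα = -2.5
Slice 2: Δl = 2.1/cos3.4° = 2.104 m; N'_2 = 112·cos3.4° = 111.8; c'Δl = 27.35; W sinα = 6.6
Slice 3: Δl = 2.5/cos11.6° = 2.552 m; N'_3 = 217·cos11.6° = 212.6; c'Δl = 33.18; W sinα = 43.6
Slice 4: Δl = 3.1/cos22.0° = 3.343 m; N'_4 = 368·cos22.0° = 341.2; c'Δl = 43.46; W sinα = 137.9
Slice 5: Δl = 1.4/cos30.8° = 1.630 m; N'_5 = 192·cos30.8° = 164.9; c'Δl = 21.19; W sinα = 98.3
Slice 6: Δl = 2.9/cos40.2° = 3.797 m; N'_6 = 323·cos40.2° = 246.7; c'Δl = 49.36; W sinα = 208.5
Slice 7: Δl = 3.1/cos56.2° = 5.573 m; N'_7 = 161·cos56.2° = 89.6; c'Δl = 72.44; W sinα = 133.8
Σc'Δl = 273.0 kN/m; ΣN' = 1203.7 kN/m; ΣW sinα = 626.2 kN/m
Resisting = 273.0 + 1203.7·tan27.6° = 273.0 + 629.3 = 902.3 kN/m
FS = 902.3 / 626.2 = 1.441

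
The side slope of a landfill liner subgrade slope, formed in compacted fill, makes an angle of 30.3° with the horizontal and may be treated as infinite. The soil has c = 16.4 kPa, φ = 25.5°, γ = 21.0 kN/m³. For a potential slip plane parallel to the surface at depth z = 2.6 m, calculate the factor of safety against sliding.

For an infinite slope with a slip plane parallel to the surface (no pore pressure): FS = [c + γz cos²β tanφ] / [γz sinβ cosβ].
γz = 21.0·2.6 = 54.60 kN/m²
Numerator = 16.4 + 54.60·cos²30.3°·tan25.5° = 16.4 + 54.60·0.7455·0.4770 = 35.814 kPa
Denominator = 54.60·sin30.3°·cos30.3° = 54.60·0.5045·0.8634 = 23.784 kPa
FS = 35.814 / 23.784 = 1.506

FS = 1.51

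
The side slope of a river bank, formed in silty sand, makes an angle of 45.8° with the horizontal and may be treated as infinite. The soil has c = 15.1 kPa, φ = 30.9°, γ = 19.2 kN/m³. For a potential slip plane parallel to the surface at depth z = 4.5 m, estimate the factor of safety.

For an infinite slope with a slip plane parallel to the surface (no pore pressure): FS = [c + γz cos²β tanφ] / [γz sinβ cosβ].
γz = 19.2·4.5 = 86.40 kN/m²
Numerator = 15.1 + 86.40·cos²45.8°·tan30.9° = 15.1 + 86.40·0.4860·0.5985 = 40.233 kPa
Denominator = 86.40·sin45.8°·cos45.8° = 86.40·0.7169·0.6972 = 43.183 kPa
FS = 40.233 / 43.183 = 0.932

FS = 0.93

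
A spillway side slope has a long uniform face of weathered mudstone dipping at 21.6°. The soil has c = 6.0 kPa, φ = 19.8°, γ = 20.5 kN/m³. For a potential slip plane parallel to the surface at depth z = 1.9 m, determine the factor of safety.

FS = 1.36

For an infinite slope with a slip plane parallel to the surface (no pore pressure): FS = [c + γz cos²β tanφ] / [γz sinβ cosβ].
γz = 20.5·1.9 = 38.95 kN/m²
Numerator = 6.0 + 38.95·cos²21.6°·tan19.8° = 6.0 + 38.95·0.8645·0.3600 = 18.123 kPa
Denominator = 38.95·sin21.6°·cos21.6° = 38.95·0.3681·0.9298 = 13.332 kPa
FS = 18.123 / 13.332 = 1.359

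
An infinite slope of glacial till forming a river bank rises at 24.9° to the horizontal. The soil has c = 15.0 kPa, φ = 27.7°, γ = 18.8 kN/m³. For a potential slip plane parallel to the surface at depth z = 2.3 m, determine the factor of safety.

For an infinite slope with a slip plane parallel to the surface (no pore pressure): FS = [c + γz cos²β tanφ] / [γz sinβ cosβ].
γz = 18.8·2.3 = 43.24 kN/m²
Numerator = 15.0 + 43.24·cos²24.9°·tan27.7° = 15.0 + 43.24·0.8227·0.5250 = 33.677 kPa
Denominator = 43.24·sin24.9°·cos24.9° = 43.24·0.4210·0.9070 = 16.513 kPa
FS = 33.677 / 16.513 = 2.039

FS = 2.04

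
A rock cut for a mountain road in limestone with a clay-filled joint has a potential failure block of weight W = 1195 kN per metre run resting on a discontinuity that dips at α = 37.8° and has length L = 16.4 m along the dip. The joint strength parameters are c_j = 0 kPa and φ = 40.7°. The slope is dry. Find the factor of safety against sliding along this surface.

FS = 1.11

Resolving the block weight along and normal to the plane and applying the Mohr–Coulomb strength on the joint:
N' = W cosα = 1195·cos37.8° = 944.2 kN/m
Driving force T = W sinα = 1195·sin37.8° = 732.4 kN/m
Resisting force R = c_j·L + N'·tanφ = 0·16.4 + 944.2·tan40.7° = 0.0 + 812.2 = 812.2 kN/m
FS = R / T = 812.2 / 732.4 = 1.109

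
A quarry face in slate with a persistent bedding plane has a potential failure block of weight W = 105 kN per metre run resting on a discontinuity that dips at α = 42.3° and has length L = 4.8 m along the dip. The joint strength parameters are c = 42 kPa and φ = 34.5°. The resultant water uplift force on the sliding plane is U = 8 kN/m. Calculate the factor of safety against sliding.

Resolving the block weight along and normal to the plane and applying the Mohr–Coulomb strength on the joint:
N' = W cosα − U = 105·cos42.3° − 8 = 69.7 kN/m
Driving force T = W sinα = 105·sin42.3° = 70.7 kN/m
Resisting force R = c·L + N'·tanφ = 42·4.8 + 69.7·tan34.5° = 201.6 + 47.9 = 249.5 kN/m
FS = R / T = 249.5 / 70.7 = 3.530

FS = 3.53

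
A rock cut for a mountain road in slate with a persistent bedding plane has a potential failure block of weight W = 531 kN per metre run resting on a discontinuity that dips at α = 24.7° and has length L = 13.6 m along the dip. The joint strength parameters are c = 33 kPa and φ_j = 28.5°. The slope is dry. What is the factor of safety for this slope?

FS = 3.20

Resolving the block weight along and normal to the plane and applying the Mohr–Coulomb strength on the joint:
N' = W cosα = 531·cos24.7° = 482.4 kN/m
Driving force T = W sinα = 531·sin24.7° = 221.9 kN/m
Resisting force R = c·L + N'·tanφ_j = 33·13.6 + 482.4·tan28.5° = 448.8 + 261.9 = 710.7 kN/m
FS = R / T = 710.7 / 221.9 = 3.203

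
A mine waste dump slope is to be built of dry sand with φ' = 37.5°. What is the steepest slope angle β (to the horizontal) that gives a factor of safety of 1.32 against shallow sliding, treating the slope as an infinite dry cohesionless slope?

β = 30.2°

For an infinite dry cohesionless slope FS = tanφ'/tanβ, so tanβ = tanφ' / FS.
tanβ = tan37.5° / 1.32 = 0.7673 / 1.32 = 0.5813
β = arctan(0.5813) = 30.17°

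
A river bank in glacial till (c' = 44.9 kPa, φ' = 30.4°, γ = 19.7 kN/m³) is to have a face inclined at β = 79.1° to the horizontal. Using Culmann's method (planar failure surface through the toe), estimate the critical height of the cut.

H_c = 22.71 m

Culmann's analysis gives the critical failure plane at α_cr = (β + φ')/2 = (79.1 + 30.4)/2 = 54.8°, and the critical height
H_c = (4c'/γ) · sinβ cosφ' / [1 − cos(β − φ')]
    = (4·44.9/19.7) · sin79.1°·cos30.4° / [1 − cos(48.7°)]
    = 9.117 · 0.9820·0.8625 / [1 − 0.6600]
    = 9.117 · 0.8470 / 0.3400
    = 22.71 m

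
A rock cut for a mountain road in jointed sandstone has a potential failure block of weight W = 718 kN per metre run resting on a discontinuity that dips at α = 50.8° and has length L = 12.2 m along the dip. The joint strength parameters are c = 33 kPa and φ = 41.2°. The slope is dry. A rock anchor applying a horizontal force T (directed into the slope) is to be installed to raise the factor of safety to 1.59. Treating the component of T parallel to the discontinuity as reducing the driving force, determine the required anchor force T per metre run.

T = 50 kN/m

Resolving forces along and normal to the sliding plane, with the horizontal anchor force T adding T·sinα to the effective normal force and T·cosα acting up the plane against the driving force:
FS = [cL + (W cosα + T sinα) tanφ] / [W sinα − T cosα]
Without the anchor: N' = 453.8 kN/m, driving T_d = 556.4 kN/m, resisting R = 33·12.2 + 453.8·tan41.2° = 799.9 kN/m, FS = 1.44.
Setting FS = 1.59 and solving for T:
1.59·(556.4 − T cos50.8°) = 799.9 + T sin50.8°·tan41.2°
T·(sin50.8°·tan41.2° + 1.59·cos50.8°) = 1.59·556.4 − 799.9
T·(0.7749·0.8754 + 1.59·0.6320) = 884.7 − 799.9 = 84.8
T·1.6833 = 84.8
T = 50.4 kN/m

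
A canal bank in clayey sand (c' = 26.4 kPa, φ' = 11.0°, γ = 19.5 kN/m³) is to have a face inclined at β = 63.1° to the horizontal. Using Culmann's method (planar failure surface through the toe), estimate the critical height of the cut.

H_c = 12.29 m

Culmann's analysis gives the critical failure plane at α_cr = (β + φ')/2 = (63.1 + 11.0)/2 = 37.0°, and the critical height
H_c = (4c'/γ) · sinβ cosφ' / [1 − cos(β − φ')]
    = (4·26.4/19.5) · sin63.1°·cos11.0° / [1 − cos(52.1°)]
    = 5.415 · 0.8918·0.9816 / [1 − 0.6143]
    = 5.415 · 0.8754 / 0.3857
    = 12.29 m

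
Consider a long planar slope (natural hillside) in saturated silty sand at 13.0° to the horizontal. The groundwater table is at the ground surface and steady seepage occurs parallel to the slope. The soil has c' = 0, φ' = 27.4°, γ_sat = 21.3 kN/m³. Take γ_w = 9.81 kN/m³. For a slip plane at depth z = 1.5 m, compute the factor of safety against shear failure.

With seepage parallel to the slope and the water table at the surface, the effective normal stress on the slip plane uses the buoyant unit weight γ' = γ_sat − γ_w while the driving shear stress uses γ_sat:
FS = [c' + γ' z cos²β tanφ'] / [γ_sat z sinβ cosβ]
(For c' = 0 this reduces to FS = (γ'/γ_sat)·tanφ'/tanβ.)
γ' = 21.3 − 9.81 = 11.49 kN/m³
Numerator = 0.0 + 11.49·1.5·cos²13.0°·tan27.4° = 0.0 + 11.49·1.5·0.9494·0.5184 = 8.482 kPa
Denominator = 21.3·1.5·sin13.0°·cos13.0° = 21.3·1.5·0.2250·0.9744 = 7.003 kPa
FS = 8.482 / 7.003 = 1.211

FS = 1.21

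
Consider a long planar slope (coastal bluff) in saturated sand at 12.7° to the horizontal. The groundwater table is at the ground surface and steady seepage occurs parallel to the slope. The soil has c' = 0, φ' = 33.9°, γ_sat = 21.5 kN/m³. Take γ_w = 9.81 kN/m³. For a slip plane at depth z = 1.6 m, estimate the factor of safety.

FS = 1.62

With seepage parallel to the slope and the water table at the surface, the effective normal stress on the slip plane uses the buoyant unit weight γ' = γ_sat − γ_w while the driving shear stress uses γ_sat:
FS = [c' + γ' z cos²β tanφ'] / [γ_sat z sinβ cosβ]
(For c' = 0 this reduces to FS = (γ'/γ_sat)·tanφ'/tanβ.)
γ' = 21.5 − 9.81 = 11.69 kN/m³
Numerator = 0.0 + 11.69·1.6·cos²12.7°·tan33.9° = 0.0 + 11.69·1.6·0.9517·0.6720 = 11.961 kPa
Denominator = 21.5·1.6·sin12.7°·cos12.7° = 21.5·1.6·0.2198·0.9755 = 7.378 kPa
FS = 11.961 / 7.378 = 1.621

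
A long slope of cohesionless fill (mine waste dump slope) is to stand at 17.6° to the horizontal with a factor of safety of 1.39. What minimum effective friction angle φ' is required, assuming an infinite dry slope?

FS = tanφ'/tanβ ⇒ tanφ' = FS · tanβ = 1.39 · tan17.6° = 0.4409
φ' = arctan(0.4409) = 23.79°

φ' = 23.8°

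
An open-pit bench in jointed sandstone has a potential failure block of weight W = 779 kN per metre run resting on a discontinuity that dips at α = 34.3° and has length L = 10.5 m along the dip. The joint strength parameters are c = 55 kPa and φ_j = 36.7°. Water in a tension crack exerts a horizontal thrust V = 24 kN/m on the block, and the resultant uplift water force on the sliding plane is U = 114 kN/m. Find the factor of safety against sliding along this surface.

Resolving the block weight along and normal to the plane and applying the Mohr–Coulomb strength on the joint:
N' = W cosα − U − V sinα = 779·cos34.3° − 114 − 24·sin34.3° = 516.0 kN/m
Driving force T = W sinα + V cosα = 779·sin34.3° + 24·cos34.3° = 458.8 kN/m
Resisting force R = c·L + N'·tanφ_j = 55·10.5 + 516.0·tan36.7° = 577.5 + 384.6 = 962.1 kN/m
FS = R / T = 962.1 / 458.8 = 2.097

FS = 2.10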